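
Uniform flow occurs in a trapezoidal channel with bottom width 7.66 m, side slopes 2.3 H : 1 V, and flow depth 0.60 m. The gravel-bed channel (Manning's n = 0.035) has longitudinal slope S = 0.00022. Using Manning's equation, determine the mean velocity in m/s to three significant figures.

A = (b + z·y)·y = (7.66 + 2.3×0.60)×0.60 = 5.424 m²
P = b + 2y√(1+z²) = 7.66 + 2×0.60×√(1+2.3²) = 10.67 m
R = A/P = 5.424/10.67 = 0.5084 m
Q = (1/n)·A·R^(2/3)·S^(1/2) = (1/0.035) × 5.424 × 0.5084^(2/3) × 0.00022^(1/2) = 1.464 m³/s
V = Q/A = 1.464/5.424 = 0.2699 m/s

0.270 m/s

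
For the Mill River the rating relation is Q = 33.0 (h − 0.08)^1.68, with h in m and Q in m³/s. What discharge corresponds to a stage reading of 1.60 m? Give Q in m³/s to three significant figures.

66.7 m³/s

Q = 33.0 × (1.60 − 0.08)^1.68 = 33.0 × 1.52^1.68 = 66.68 m³/s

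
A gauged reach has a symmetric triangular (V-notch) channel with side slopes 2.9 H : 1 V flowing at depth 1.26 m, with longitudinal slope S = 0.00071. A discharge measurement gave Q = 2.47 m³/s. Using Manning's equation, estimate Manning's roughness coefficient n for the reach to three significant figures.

A = z·y² = 2.9×1.26² = 4.604 m²
P = 2y√(1+z²) = 2×1.26×√(1+2.9²) = 7.730 m
R = A/P = 4.604/7.730 = 0.5956 m
n = (1/Q)·A·R^(2/3)·S^(1/2) = (1/2.47) × 4.604 × 0.7079 × 0.02665 = 0.03516

0.0352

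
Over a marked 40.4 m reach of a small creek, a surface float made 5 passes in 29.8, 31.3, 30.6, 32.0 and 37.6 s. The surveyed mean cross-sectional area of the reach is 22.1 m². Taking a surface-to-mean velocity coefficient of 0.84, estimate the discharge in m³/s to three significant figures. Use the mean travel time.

23.2 m³/s

t̄ = (29.8 + 31.3 + 30.6 + 32.0 + 37.6) / 5 = 32.26 s
v_surface = L / t̄ = 40.4 / 32.26 = 1.252 m/s
v_mean = 0.84 × 1.252 = 1.052 m/s
Q = A × v_mean = 22.1 × 1.052 = 23.25 m³/s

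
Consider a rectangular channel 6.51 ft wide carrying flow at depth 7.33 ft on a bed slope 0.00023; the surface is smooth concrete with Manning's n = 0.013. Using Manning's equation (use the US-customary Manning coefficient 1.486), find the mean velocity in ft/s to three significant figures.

2.98 ft/s

A = b·y = 6.51 × 7.33 = 47.72 ft²
P = b + 2y = 6.51 + 2×7.33 = 21.17 ft
R = A/P = 47.72/21.17 = 2.254 ft
Q = (1.486/n)·A·R^(2/3)·S^(1/2) = (1.486/0.013) × 47.72 × 2.254^(2/3) × 0.00023^(1/2) = 142.2 ft³/s
V = Q/A = 142.2/47.72 = 2.980 ft/s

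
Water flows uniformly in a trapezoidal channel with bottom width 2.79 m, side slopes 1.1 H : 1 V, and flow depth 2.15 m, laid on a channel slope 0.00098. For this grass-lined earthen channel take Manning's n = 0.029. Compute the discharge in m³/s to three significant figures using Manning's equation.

13.6 m³/s

A = (b + z·y)·y = (2.79 + 1.1×2.15)×2.15 = 11.08 m²
P = b + 2y√(1+z²) = 2.79 + 2×2.15×√(1+1.1²) = 9.182 m
R = A/P = 11.08/9.182 = 1.207 m
Q = (1/n)·A·R^(2/3)·S^(1/2) = (1/0.029) × 11.08 × 1.207^(2/3) × 0.00098^(1/2) = 13.56 m³/s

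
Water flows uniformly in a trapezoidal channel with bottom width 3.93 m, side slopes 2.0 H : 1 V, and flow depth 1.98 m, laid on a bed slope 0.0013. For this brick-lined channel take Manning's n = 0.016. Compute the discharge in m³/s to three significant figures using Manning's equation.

A = (b + z·y)·y = (3.93 + 2.0×1.98)×1.98 = 15.62 m²
P = b + 2y√(1+z²) = 3.93 + 2×1.98×√(1+2.0²) = 12.78 m
R = A/P = 15.62/12.78 = 1.222 m
Q = (1/n)·A·R^(2/3)·S^(1/2) = (1/0.016) × 15.62 × 1.222^(2/3) × 0.0013^(1/2) = 40.24 m³/s

40.2 m³/s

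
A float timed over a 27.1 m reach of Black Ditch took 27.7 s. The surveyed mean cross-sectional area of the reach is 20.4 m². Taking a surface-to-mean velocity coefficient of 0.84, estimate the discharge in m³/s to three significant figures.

16.8 m³/s

v_surface = L / t̄ = 27.1 / 27.7 = 0.9783 m/s
v_mean = 0.84 × 0.9783 = 0.8218 m/s
Q = A × v_mean = 20.4 × 0.8218 = 16.76 m³/s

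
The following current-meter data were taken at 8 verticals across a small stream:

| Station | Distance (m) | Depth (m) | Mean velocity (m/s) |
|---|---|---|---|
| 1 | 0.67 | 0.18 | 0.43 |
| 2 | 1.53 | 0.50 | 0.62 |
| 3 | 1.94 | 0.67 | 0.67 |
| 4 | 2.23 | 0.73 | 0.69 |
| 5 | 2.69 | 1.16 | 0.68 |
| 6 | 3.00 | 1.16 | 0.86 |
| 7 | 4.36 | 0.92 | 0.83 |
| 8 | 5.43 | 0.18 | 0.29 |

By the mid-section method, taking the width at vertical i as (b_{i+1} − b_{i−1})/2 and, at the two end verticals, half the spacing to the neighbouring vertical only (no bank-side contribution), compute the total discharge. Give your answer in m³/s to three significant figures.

w_1 = (1.53 − 0.67)/2 = 0.43 m; q_1 = 0.43 × 0.18 × 0.43 = 0.03328 m³/s
w_2 = (1.94 − 0.67)/2 = 0.635 m; q_2 = 0.62 × 0.50 × 0.635 = 0.1969 m³/s
w_3 = (2.23 − 1.53)/2 = 0.35 m; q_3 = 0.67 × 0.67 × 0.35 = 0.1571 m³/s
w_4 = (2.69 − 1.94)/2 = 0.375 m; q_4 = 0.69 × 0.73 × 0.375 = 0.1889 m³/s
w_5 = (3.00 − 2.23)/2 = 0.385 m; q_5 = 0.68 × 1.16 × 0.385 = 0.3037 m³/s
w_6 = (4.36 − 2.69)/2 = 0.835 m; q_6 = 0.86 × 1.16 × 0.835 = 0.8330 m³/s
w_7 = (5.43 − 3.00)/2 = 1.215 m; q_7 = 0.83 × 0.92 × 1.215 = 0.9278 m³/s
w_8 = (5.43 − 4.36)/2 = 0.535 m; q_8 = 0.29 × 0.18 × 0.535 = 0.02793 m³/s
Q = Σ qᵢ = 2.669 m³/s

2.67 m³/s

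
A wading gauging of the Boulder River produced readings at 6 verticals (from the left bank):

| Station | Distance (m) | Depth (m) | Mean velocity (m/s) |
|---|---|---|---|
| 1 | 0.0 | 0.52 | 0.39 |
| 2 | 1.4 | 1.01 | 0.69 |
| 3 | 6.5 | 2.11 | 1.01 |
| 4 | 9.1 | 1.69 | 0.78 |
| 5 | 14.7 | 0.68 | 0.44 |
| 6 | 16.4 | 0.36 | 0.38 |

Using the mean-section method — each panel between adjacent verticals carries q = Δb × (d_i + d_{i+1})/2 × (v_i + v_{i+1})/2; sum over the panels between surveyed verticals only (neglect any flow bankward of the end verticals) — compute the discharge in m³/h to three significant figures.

Panel 1-2: Δb = 1.4 m, d̄ = (0.52+1.01)/2 = 0.765, v̄ = (0.39+0.69)/2 = 0.54 → q = 1.4×0.765×0.54 = 0.5783 m³/s
Panel 2-3: Δb = 5.1 m, d̄ = (1.01+2.11)/2 = 1.56, v̄ = (0.69+1.01)/2 = 0.85 → q = 5.1×1.56×0.85 = 6.763 m³/s
Panel 3-4: Δb = 2.6 m, d̄ = (2.11+1.69)/2 = 1.9, v̄ = (1.01+0.78)/2 = 0.895 → q = 2.6×1.9×0.895 = 4.421 m³/s
Panel 4-5: Δb = 5.6 m, d̄ = (1.69+0.68)/2 = 1.185, v̄ = (0.78+0.44)/2 = 0.61 → q = 5.6×1.185×0.61 = 4.048 m³/s
Panel 5-6: Δb = 1.7 m, d̄ = (0.68+0.36)/2 = 0.52, v̄ = (0.44+0.38)/2 = 0.41 → q = 1.7×0.52×0.41 = 0.3624 m³/s
Q = Σ q = 16.17 m³/s
= 16.17 × 3600 = 58220 m³/h

58200 m³/h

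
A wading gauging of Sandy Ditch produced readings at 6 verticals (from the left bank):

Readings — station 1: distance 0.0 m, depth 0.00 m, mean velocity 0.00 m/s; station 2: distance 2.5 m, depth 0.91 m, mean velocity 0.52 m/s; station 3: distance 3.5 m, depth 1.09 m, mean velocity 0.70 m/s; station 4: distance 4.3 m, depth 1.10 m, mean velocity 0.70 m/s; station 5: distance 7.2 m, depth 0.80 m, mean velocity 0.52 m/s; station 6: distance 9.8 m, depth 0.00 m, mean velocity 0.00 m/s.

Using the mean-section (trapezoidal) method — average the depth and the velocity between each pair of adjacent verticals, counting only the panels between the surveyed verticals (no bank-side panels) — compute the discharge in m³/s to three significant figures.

3.47 m³/s

Panel 1-2: Δb = 2.5 m, d̄ = (0.00+0.91)/2 = 0.455, v̄ = (0.00+0.52)/2 = 0.26 → q = 2.5×0.455×0.26 = 0.2958 m³/s
Panel 2-3: Δb = 1 m, d̄ = (0.91+1.09)/2 = 1, v̄ = (0.52+0.70)/2 = 0.61 → q = 1×1×0.61 = 0.6100 m³/s
Panel 3-4: Δb = 0.8 m, d̄ = (1.09+1.10)/2 = 1.095, v̄ = (0.70+0.70)/2 = 0.7 → q = 0.8×1.095×0.7 = 0.6132 m³/s
Panel 4-5: Δb = 2.9 m, d̄ = (1.10+0.80)/2 = 0.95, v̄ = (0.70+0.52)/2 = 0.61 → q = 2.9×0.95×0.61 = 1.681 m³/s
Panel 5-6: Δb = 2.6 m, d̄ = (0.80+0.00)/2 = 0.4, v̄ = (0.52+0.00)/2 = 0.26 → q = 2.6×0.4×0.26 = 0.2704 m³/s
Q = Σ q = 3.470 m³/s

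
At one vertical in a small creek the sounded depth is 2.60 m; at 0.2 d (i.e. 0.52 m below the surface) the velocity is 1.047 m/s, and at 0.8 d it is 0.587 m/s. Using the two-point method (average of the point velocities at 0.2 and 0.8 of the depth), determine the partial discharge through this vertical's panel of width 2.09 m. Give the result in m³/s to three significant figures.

v̄ = (1.047 + 0.587) / 2 = 0.8170 m/s
q = v̄ × d × w = 0.8170 × 2.60 × 2.09 = 4.440 m³/s

4.44 m³/s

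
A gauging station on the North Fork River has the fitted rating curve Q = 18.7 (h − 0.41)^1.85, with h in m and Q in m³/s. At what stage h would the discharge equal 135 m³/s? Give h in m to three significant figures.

3.32 m

h − h₀ = (Q/C)^(1/b) = (135/18.7)^(1/1.85) = 2.911 m
h = 0.41 + 2.911 = 3.321 m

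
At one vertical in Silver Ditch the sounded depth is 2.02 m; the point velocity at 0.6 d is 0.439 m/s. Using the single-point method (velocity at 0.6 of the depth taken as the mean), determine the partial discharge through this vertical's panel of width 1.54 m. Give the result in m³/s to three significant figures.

1.37 m³/s

v̄ = v₀.₆ = 0.439 m/s
q = v̄ × d × w = 0.4390 × 2.02 × 1.54 = 1.366 m³/s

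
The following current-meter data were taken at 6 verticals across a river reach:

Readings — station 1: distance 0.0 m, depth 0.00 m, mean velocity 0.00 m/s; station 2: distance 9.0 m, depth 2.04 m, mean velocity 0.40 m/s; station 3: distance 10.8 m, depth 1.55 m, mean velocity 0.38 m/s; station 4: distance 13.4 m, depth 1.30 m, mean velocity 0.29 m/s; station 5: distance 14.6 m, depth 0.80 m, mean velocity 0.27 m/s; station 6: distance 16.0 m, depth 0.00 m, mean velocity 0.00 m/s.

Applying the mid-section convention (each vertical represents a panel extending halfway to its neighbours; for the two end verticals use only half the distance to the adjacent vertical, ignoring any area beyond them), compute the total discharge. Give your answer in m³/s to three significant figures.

w_2 = (10.8 − 0.0)/2 = 5.4 m; q_2 = 0.40 × 2.04 × 5.4 = 4.406 m³/s
w_3 = (13.4 − 9.0)/2 = 2.2 m; q_3 = 0.38 × 1.55 × 2.2 = 1.296 m³/s
w_4 = (14.6 − 10.8)/2 = 1.9 m; q_4 = 0.29 × 1.30 × 1.9 = 0.7163 m³/s
w_5 = (16.0 − 13.4)/2 = 1.3 m; q_5 = 0.27 × 0.80 × 1.3 = 0.2808 m³/s
Stations 1, 6 contribute zero (depth or velocity is 0).
Q = Σ qᵢ = 6.699 m³/s

6.70 m³/s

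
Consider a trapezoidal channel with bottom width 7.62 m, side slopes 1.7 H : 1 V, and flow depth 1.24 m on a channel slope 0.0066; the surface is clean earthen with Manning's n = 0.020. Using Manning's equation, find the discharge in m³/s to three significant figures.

A = (b + z·y)·y = (7.62 + 1.7×1.24)×1.24 = 12.06 m²
P = b + 2y√(1+z²) = 7.62 + 2×1.24×√(1+1.7²) = 12.51 m
R = A/P = 12.06/12.51 = 0.9641 m
Q = (1/n)·A·R^(2/3)·S^(1/2) = (1/0.020) × 12.06 × 0.9641^(2/3) × 0.0066^(1/2) = 47.82 m³/s

47.8 m³/s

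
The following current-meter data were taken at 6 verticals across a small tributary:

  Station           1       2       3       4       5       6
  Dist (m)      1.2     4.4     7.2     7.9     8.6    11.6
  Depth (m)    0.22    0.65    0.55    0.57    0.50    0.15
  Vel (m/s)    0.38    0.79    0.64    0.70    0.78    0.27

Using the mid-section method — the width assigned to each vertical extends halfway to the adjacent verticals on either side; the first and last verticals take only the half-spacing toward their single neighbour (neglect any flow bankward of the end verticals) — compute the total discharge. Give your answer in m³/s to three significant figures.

w_1 = (4.4 − 1.2)/2 = 1.6 m; q_1 = 0.38 × 0.22 × 1.6 = 0.1338 m³/s
w_2 = (7.2 − 1.2)/2 = 3 m; q_2 = 0.79 × 0.65 × 3 = 1.541 m³/s
w_3 = (7.9 − 4.4)/2 = 1.75 m; q_3 = 0.64 × 0.55 × 1.75 = 0.6160 m³/s
w_4 = (8.6 − 7.2)/2 = 0.7 m; q_4 = 0.70 × 0.57 × 0.7 = 0.2793 m³/s
w_5 = (11.6 − 7.9)/2 = 1.85 m; q_5 = 0.78 × 0.50 × 1.85 = 0.7215 m³/s
w_6 = (11.6 − 8.6)/2 = 1.5 m; q_6 = 0.27 × 0.15 × 1.5 = 0.06075 m³/s
Q = Σ qᵢ = 3.352 m³/s

3.35 m³/s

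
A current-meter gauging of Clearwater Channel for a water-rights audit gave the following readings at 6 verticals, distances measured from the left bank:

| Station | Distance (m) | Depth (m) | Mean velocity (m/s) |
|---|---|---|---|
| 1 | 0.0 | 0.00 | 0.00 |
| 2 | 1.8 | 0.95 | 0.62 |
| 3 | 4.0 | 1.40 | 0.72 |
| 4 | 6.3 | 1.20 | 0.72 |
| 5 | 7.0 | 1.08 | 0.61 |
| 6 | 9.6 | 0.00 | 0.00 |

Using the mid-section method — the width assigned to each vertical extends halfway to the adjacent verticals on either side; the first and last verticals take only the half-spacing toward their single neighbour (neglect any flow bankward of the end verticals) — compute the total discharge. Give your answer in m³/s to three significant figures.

w_2 = (4.0 − 0.0)/2 = 2 m; q_2 = 0.62 × 0.95 × 2 = 1.178 m³/s
w_3 = (6.3 − 1.8)/2 = 2.25 m; q_3 = 0.72 × 1.40 × 2.25 = 2.268 m³/s
w_4 = (7.0 − 4.0)/2 = 1.5 m; q_4 = 0.72 × 1.20 × 1.5 = 1.296 m³/s
w_5 = (9.6 − 6.3)/2 = 1.65 m; q_5 = 0.61 × 1.08 × 1.65 = 1.087 m³/s
Stations 1, 6 contribute zero (depth or velocity is 0).
Q = Σ qᵢ = 5.829 m³/s

5.83 m³/s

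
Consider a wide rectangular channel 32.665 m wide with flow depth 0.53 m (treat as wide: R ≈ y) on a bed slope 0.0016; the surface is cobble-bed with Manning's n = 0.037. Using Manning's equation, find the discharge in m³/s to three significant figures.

A = b·y = 32.665 × 0.53 = 17.31 m²
Wide channel: R ≈ y = 0.53 m
Q = (1/n)·A·R^(2/3)·S^(1/2) = (1/0.037) × 17.31 × 0.5300^(2/3) × 0.0016^(1/2) = 12.26 m³/s

12.3 m³/s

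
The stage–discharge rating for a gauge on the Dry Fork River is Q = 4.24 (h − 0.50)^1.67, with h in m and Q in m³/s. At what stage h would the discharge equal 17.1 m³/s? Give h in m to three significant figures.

h − h₀ = (Q/C)^(1/b) = (17.1/4.24)^(1/1.67) = 2.305 m
h = 0.50 + 2.305 = 2.805 m

2.80 m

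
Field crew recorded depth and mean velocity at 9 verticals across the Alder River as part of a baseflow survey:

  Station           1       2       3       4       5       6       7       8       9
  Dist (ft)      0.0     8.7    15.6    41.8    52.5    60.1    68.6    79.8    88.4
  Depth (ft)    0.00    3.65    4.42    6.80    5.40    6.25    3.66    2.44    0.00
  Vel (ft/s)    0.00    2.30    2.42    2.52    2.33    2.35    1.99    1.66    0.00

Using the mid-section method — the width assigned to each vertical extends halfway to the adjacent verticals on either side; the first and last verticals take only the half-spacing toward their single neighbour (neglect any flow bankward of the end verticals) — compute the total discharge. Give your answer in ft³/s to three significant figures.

904 ft³/s

w_2 = (15.6 − 0.0)/2 = 7.8 ft; q_2 = 2.30 × 3.65 × 7.8 = 65.48 ft³/s
w_3 = (41.8 − 8.7)/2 = 16.55 ft; q_3 = 2.42 × 4.42 × 16.55 = 177.0 ft³/s
w_4 = (52.5 − 15.6)/2 = 18.45 ft; q_4 = 2.52 × 6.80 × 18.45 = 316.2 ft³/s
w_5 = (60.1 − 41.8)/2 = 9.15 ft; q_5 = 2.33 × 5.40 × 9.15 = 115.1 ft³/s
w_6 = (68.6 − 52.5)/2 = 8.05 ft; q_6 = 2.35 × 6.25 × 8.05 = 118.2 ft³/s
w_7 = (79.8 − 60.1)/2 = 9.85 ft; q_7 = 1.99 × 3.66 × 9.85 = 71.74 ft³/s
w_8 = (88.4 − 68.6)/2 = 9.9 ft; q_8 = 1.66 × 2.44 × 9.9 = 40.10 ft³/s
Stations 1, 9 contribute zero (depth or velocity is 0).
Q = Σ qᵢ = 903.9 ft³/s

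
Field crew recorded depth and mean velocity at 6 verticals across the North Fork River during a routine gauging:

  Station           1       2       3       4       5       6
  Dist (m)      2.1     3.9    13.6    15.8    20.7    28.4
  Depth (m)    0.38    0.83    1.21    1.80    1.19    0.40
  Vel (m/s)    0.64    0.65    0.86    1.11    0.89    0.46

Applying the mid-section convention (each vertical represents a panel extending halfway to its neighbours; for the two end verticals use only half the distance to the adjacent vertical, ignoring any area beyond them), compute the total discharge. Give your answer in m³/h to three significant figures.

86400 m³/h

w_1 = (3.9 − 2.1)/2 = 0.9 m; q_1 = 0.64 × 0.38 × 0.9 = 0.2189 m³/s
w_2 = (13.6 − 2.1)/2 = 5.75 m; q_2 = 0.65 × 0.83 × 5.75 = 3.102 m³/s
w_3 = (15.8 − 3.9)/2 = 5.95 m; q_3 = 0.86 × 1.21 × 5.95 = 6.192 m³/s
w_4 = (20.7 − 13.6)/2 = 3.55 m; q_4 = 1.11 × 1.80 × 3.55 = 7.093 m³/s
w_5 = (28.4 − 15.8)/2 = 6.3 m; q_5 = 0.89 × 1.19 × 6.3 = 6.672 m³/s
w_6 = (28.4 − 20.7)/2 = 3.85 m; q_6 = 0.46 × 0.40 × 3.85 = 0.7084 m³/s
Q = Σ qᵢ = 23.99 m³/s
= 23.99 × 3600 = 86350 m³/h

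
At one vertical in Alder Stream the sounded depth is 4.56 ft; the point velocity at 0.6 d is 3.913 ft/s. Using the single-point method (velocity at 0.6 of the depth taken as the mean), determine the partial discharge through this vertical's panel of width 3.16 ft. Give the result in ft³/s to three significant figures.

56.4 ft³/s

v̄ = v₀.₆ = 3.913 ft/s
q = v̄ × d × w = 3.913 × 4.56 × 3.16 = 56.38 ft³/s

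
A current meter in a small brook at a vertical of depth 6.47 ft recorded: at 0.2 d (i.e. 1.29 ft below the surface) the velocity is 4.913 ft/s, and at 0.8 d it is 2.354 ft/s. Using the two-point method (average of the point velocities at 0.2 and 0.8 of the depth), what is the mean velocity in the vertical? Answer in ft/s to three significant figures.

3.63 ft/s

v̄ = (4.913 + 2.354) / 2 = 3.634 ft/s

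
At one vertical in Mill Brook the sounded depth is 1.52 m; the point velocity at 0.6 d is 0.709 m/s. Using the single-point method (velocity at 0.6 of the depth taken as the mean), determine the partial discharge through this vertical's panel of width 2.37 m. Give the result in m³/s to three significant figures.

v̄ = v₀.₆ = 0.709 m/s
q = v̄ × d × w = 0.7090 × 1.52 × 2.37 = 2.554 m³/s

2.55 m³/s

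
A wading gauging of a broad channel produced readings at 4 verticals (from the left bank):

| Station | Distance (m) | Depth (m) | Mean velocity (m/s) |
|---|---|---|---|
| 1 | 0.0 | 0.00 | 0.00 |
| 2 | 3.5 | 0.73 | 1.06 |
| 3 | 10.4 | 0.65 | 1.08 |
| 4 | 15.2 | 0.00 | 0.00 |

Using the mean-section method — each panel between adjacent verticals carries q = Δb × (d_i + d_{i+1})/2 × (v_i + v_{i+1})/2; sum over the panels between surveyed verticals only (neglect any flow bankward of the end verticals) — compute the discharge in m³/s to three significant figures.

Panel 1-2: Δb = 3.5 m, d̄ = (0.00+0.73)/2 = 0.365, v̄ = (0.00+1.06)/2 = 0.53 → q = 3.5×0.365×0.53 = 0.6771 m³/s
Panel 2-3: Δb = 6.9 m, d̄ = (0.73+0.65)/2 = 0.69, v̄ = (1.06+1.08)/2 = 1.07 → q = 6.9×0.69×1.07 = 5.094 m³/s
Panel 3-4: Δb = 4.8 m, d̄ = (0.65+0.00)/2 = 0.325, v̄ = (1.08+0.00)/2 = 0.54 → q = 4.8×0.325×0.54 = 0.8424 m³/s
Q = Σ q = 6.614 m³/s

6.61 m³/s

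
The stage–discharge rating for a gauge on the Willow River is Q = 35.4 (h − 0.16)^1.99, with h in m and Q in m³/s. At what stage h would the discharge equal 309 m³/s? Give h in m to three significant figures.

3.13 m

h − h₀ = (Q/C)^(1/b) = (309/35.4)^(1/1.99) = 2.971 m
h = 0.16 + 2.971 = 3.131 m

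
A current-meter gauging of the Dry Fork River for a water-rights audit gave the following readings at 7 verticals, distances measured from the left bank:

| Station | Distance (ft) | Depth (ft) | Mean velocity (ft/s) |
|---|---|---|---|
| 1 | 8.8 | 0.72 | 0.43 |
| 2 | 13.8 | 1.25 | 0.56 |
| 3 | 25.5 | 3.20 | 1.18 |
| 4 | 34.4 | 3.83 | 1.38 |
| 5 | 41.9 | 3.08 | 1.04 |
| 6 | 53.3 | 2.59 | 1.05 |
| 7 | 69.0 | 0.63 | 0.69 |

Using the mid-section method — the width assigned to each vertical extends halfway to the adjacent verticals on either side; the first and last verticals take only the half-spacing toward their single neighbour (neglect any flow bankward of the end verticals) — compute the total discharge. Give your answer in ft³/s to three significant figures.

w_1 = (13.8 − 8.8)/2 = 2.5 ft; q_1 = 0.43 × 0.72 × 2.5 = 0.7740 ft³/s
w_2 = (25.5 − 8.8)/2 = 8.35 ft; q_2 = 0.56 × 1.25 × 8.35 = 5.845 ft³/s
w_3 = (34.4 − 13.8)/2 = 10.3 ft; q_3 = 1.18 × 3.20 × 10.3 = 38.89 ft³/s
w_4 = (41.9 − 25.5)/2 = 8.2 ft; q_4 = 1.38 × 3.83 × 8.2 = 43.34 ft³/s
w_5 = (53.3 − 34.4)/2 = 9.45 ft; q_5 = 1.04 × 3.08 × 9.45 = 30.27 ft³/s
w_6 = (69.0 − 41.9)/2 = 13.55 ft; q_6 = 1.05 × 2.59 × 13.55 = 36.85 ft³/s
w_7 = (69.0 − 53.3)/2 = 7.85 ft; q_7 = 0.69 × 0.63 × 7.85 = 3.412 ft³/s
Q = Σ qᵢ = 159.4 ft³/s

159 ft³/s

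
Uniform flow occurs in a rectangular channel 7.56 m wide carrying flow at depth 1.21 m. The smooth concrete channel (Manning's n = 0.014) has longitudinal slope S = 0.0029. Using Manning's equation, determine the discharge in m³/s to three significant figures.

33.2 m³/s

A = b·y = 7.56 × 1.21 = 9.148 m²
P = b + 2y = 7.56 + 2×1.21 = 9.980 m
R = A/P = 9.148/9.980 = 0.9166 m
Q = (1/n)·A·R^(2/3)·S^(1/2) = (1/0.014) × 9.148 × 0.9166^(2/3) × 0.0029^(1/2) = 33.20 m³/s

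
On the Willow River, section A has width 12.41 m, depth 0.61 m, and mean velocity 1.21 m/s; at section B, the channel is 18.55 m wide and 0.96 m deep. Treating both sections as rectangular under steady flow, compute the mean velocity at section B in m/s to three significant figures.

0.514 m/s

Q = A₁V₁ = (12.41×0.61) × 1.21 = 9.160 m³/s
A₂ = 18.55 × 0.96 = 17.81 m²
V₂ = Q/A₂ = 9.160/17.81 = 0.5144 m/s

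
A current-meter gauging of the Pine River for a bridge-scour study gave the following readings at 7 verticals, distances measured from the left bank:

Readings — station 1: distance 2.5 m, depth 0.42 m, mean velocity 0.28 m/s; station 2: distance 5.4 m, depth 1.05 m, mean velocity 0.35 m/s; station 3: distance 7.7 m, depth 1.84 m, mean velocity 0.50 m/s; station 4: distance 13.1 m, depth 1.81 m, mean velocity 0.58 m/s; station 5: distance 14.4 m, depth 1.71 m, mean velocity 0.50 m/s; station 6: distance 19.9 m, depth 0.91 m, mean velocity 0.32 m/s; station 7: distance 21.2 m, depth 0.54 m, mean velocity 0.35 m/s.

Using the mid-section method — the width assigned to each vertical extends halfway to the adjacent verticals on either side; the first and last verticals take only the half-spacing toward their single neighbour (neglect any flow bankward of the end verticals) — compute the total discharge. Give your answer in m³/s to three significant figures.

w_1 = (5.4 − 2.5)/2 = 1.45 m; q_1 = 0.28 × 0.42 × 1.45 = 0.1705 m³/s
w_2 = (7.7 − 2.5)/2 = 2.6 m; q_2 = 0.35 × 1.05 × 2.6 = 0.9555 m³/s
w_3 = (13.1 − 5.4)/2 = 3.85 m; q_3 = 0.50 × 1.84 × 3.85 = 3.542 m³/s
w_4 = (14.4 − 7.7)/2 = 3.35 m; q_4 = 0.58 × 1.81 × 3.35 = 3.517 m³/s
w_5 = (19.9 − 13.1)/2 = 3.4 m; q_5 = 0.50 × 1.71 × 3.4 = 2.907 m³/s
w_6 = (21.2 − 14.4)/2 = 3.4 m; q_6 = 0.32 × 0.91 × 3.4 = 0.9901 m³/s
w_7 = (21.2 − 19.9)/2 = 0.65 m; q_7 = 0.35 × 0.54 × 0.65 = 0.1229 m³/s
Q = Σ qᵢ = 12.20 m³/s

12.2 m³/s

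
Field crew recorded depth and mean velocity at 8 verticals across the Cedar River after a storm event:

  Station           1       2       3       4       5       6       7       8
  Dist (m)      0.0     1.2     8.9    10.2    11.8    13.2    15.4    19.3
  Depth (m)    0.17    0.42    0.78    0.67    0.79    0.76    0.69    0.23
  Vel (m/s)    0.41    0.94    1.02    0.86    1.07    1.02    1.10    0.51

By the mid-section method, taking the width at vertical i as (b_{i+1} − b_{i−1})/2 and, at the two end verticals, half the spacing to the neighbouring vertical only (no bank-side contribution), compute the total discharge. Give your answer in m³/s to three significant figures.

11.4 m³/s

w_1 = (1.2 − 0.0)/2 = 0.6 m; q_1 = 0.41 × 0.17 × 0.6 = 0.04182 m³/s
w_2 = (8.9 − 0.0)/2 = 4.45 m; q_2 = 0.94 × 0.42 × 4.45 = 1.757 m³/s
w_3 = (10.2 − 1.2)/2 = 4.5 m; q_3 = 1.02 × 0.78 × 4.5 = 3.580 m³/s
w_4 = (11.8 − 8.9)/2 = 1.45 m; q_4 = 0.86 × 0.67 × 1.45 = 0.8355 m³/s
w_5 = (13.2 − 10.2)/2 = 1.5 m; q_5 = 1.07 × 0.79 × 1.5 = 1.268 m³/s
w_6 = (15.4 − 11.8)/2 = 1.8 m; q_6 = 1.02 × 0.76 × 1.8 = 1.395 m³/s
w_7 = (19.3 − 13.2)/2 = 3.05 m; q_7 = 1.10 × 0.69 × 3.05 = 2.315 m³/s
w_8 = (19.3 − 15.4)/2 = 1.95 m; q_8 = 0.51 × 0.23 × 1.95 = 0.2287 m³/s
Q = Σ qᵢ = 11.42 m³/s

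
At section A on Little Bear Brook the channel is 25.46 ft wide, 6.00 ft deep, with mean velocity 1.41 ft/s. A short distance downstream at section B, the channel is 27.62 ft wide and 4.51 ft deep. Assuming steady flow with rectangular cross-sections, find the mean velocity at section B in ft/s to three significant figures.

1.73 ft/s

Q = A₁V₁ = (25.46×6.00) × 1.41 = 215.4 ft³/s
A₂ = 27.62 × 4.51 = 124.6 ft²
V₂ = Q/A₂ = 215.4/124.6 = 1.729 ft/s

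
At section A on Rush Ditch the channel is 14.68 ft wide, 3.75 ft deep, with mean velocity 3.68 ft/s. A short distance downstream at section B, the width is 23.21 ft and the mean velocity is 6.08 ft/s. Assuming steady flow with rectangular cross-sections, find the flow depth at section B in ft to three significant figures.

Q = A₁V₁ = (14.68×3.75) × 3.68 = 202.6 ft³/s
d₂ = Q/(b₂ V₂) = 202.6/(23.21×6.08) = 1.436 ft

1.44 ft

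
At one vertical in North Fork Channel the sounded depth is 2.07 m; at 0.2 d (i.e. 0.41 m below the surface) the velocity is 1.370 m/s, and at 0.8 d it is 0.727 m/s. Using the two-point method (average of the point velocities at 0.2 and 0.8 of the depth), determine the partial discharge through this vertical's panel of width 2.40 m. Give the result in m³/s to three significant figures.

v̄ = (1.370 + 0.727) / 2 = 1.049 m/s
q = v̄ × d × w = 1.049 × 2.07 × 2.40 = 5.209 m³/s

5.21 m³/s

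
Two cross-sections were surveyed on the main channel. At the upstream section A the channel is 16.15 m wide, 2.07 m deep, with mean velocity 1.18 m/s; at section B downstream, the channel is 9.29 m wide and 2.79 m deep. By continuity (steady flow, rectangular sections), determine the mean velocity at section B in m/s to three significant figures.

Q = A₁V₁ = (16.15×2.07) × 1.18 = 39.45 m³/s
A₂ = 9.29 × 2.79 = 25.92 m²
V₂ = Q/A₂ = 39.45/25.92 = 1.522 m/s

1.52 m/s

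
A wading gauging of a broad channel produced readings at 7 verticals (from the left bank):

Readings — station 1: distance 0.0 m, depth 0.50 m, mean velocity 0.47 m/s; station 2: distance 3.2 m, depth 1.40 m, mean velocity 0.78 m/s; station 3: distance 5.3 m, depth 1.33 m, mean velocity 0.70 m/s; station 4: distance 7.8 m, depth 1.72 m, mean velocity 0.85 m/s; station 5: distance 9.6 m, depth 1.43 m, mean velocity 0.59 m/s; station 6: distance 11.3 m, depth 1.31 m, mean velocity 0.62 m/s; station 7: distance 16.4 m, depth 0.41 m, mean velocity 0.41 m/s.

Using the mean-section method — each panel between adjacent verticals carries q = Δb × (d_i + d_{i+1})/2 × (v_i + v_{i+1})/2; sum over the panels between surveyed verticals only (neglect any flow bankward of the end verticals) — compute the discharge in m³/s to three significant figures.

Panel 1-2: Δb = 3.2 m, d̄ = (0.50+1.40)/2 = 0.95, v̄ = (0.47+0.78)/2 = 0.625 → q = 3.2×0.95×0.625 = 1.900 m³/s
Panel 2-3: Δb = 2.1 m, d̄ = (1.40+1.33)/2 = 1.365, v̄ = (0.78+0.70)/2 = 0.74 → q = 2.1×1.365×0.74 = 2.121 m³/s
Panel 3-4: Δb = 2.5 m, d̄ = (1.33+1.72)/2 = 1.525, v̄ = (0.70+0.85)/2 = 0.775 → q = 2.5×1.525×0.775 = 2.955 m³/s
Panel 4-5: Δb = 1.8 m, d̄ = (1.72+1.43)/2 = 1.575, v̄ = (0.85+0.59)/2 = 0.72 → q = 1.8×1.575×0.72 = 2.041 m³/s
Panel 5-6: Δb = 1.7 m, d̄ = (1.43+1.31)/2 = 1.37, v̄ = (0.59+0.62)/2 = 0.605 → q = 1.7×1.37×0.605 = 1.409 m³/s
Panel 6-7: Δb = 5.1 m, d̄ = (1.31+0.41)/2 = 0.86, v̄ = (0.62+0.41)/2 = 0.515 → q = 5.1×0.86×0.515 = 2.259 m³/s
Q = Σ q = 12.68 m³/s

12.7 m³/s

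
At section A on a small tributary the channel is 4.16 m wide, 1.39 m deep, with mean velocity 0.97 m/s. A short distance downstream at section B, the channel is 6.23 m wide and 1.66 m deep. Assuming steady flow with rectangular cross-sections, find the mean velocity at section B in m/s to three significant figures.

0.542 m/s

Q = A₁V₁ = (4.16×1.39) × 0.97 = 5.609 m³/s
A₂ = 6.23 × 1.66 = 10.34 m²
V₂ = Q/A₂ = 5.609/10.34 = 0.5424 m/s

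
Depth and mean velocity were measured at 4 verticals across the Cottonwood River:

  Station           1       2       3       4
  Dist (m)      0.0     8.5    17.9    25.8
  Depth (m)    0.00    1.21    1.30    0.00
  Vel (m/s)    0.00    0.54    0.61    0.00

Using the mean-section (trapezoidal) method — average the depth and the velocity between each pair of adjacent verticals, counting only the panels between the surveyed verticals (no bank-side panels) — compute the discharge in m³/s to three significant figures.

Panel 1-2: Δb = 8.5 m, d̄ = (0.00+1.21)/2 = 0.605, v̄ = (0.00+0.54)/2 = 0.27 → q = 8.5×0.605×0.27 = 1.388 m³/s
Panel 2-3: Δb = 9.4 m, d̄ = (1.21+1.30)/2 = 1.255, v̄ = (0.54+0.61)/2 = 0.575 → q = 9.4×1.255×0.575 = 6.783 m³/s
Panel 3-4: Δb = 7.9 m, d̄ = (1.30+0.00)/2 = 0.65, v̄ = (0.61+0.00)/2 = 0.305 → q = 7.9×0.65×0.305 = 1.566 m³/s
Q = Σ q = 9.738 m³/s

9.74 m³/s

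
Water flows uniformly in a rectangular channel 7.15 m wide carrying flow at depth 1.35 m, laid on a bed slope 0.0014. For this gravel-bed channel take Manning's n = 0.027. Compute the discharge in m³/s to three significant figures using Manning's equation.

13.2 m³/s

A = b·y = 7.15 × 1.35 = 9.653 m²
P = b + 2y = 7.15 + 2×1.35 = 9.850 m
R = A/P = 9.653/9.850 = 0.9799 m
Q = (1/n)·A·R^(2/3)·S^(1/2) = (1/0.027) × 9.653 × 0.9799^(2/3) × 0.0014^(1/2) = 13.20 m³/s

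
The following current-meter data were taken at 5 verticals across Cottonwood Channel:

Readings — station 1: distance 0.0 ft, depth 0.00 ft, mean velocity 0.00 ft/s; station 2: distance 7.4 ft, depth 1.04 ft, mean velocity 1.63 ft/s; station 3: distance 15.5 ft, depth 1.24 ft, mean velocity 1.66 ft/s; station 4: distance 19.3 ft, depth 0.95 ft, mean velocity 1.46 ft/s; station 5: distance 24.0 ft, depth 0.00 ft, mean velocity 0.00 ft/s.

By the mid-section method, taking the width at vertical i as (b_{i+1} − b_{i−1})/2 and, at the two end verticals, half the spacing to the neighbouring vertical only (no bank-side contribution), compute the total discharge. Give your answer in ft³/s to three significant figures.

w_2 = (15.5 − 0.0)/2 = 7.75 ft; q_2 = 1.63 × 1.04 × 7.75 = 13.14 ft³/s
w_3 = (19.3 − 7.4)/2 = 5.95 ft; q_3 = 1.66 × 1.24 × 5.95 = 12.25 ft³/s
w_4 = (24.0 − 15.5)/2 = 4.25 ft; q_4 = 1.46 × 0.95 × 4.25 = 5.895 ft³/s
Stations 1, 5 contribute zero (depth or velocity is 0).
Q = Σ qᵢ = 31.28 ft³/s

31.3 ft³/s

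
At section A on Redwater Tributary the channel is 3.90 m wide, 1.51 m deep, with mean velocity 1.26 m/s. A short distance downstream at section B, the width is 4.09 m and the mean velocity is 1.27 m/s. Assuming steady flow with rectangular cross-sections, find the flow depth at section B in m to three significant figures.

1.43 m

Q = A₁V₁ = (3.90×1.51) × 1.26 = 7.420 m³/s
d₂ = Q/(b₂ V₂) = 7.420/(4.09×1.27) = 1.429 m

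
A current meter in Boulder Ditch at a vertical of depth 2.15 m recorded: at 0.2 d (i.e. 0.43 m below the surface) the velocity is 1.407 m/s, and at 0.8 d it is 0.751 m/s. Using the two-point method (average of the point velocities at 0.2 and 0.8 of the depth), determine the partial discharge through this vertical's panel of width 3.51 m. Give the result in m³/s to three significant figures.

8.14 m³/s

v̄ = (1.407 + 0.751) / 2 = 1.079 m/s
q = v̄ × d × w = 1.079 × 2.15 × 3.51 = 8.143 m³/s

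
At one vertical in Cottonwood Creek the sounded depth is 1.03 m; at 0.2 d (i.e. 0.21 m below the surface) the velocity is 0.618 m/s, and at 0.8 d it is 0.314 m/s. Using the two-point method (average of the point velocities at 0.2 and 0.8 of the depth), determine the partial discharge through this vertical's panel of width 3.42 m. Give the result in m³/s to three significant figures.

v̄ = (0.618 + 0.314) / 2 = 0.4660 m/s
q = v̄ × d × w = 0.4660 × 1.03 × 3.42 = 1.642 m³/s

1.64 m³/s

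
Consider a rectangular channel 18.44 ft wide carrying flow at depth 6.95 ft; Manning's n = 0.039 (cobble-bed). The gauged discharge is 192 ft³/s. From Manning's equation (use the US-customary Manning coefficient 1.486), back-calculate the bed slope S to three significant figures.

A = b·y = 18.44 × 6.95 = 128.2 ft²
P = b + 2y = 18.44 + 2×6.95 = 32.34 ft
R = A/P = 128.2/32.34 = 3.963 ft
S = (Q·n / (1.486·A·R^(2/3)))² = (192×0.039 / (1.486×128.2×2.504))² = 0.0002465

0.000247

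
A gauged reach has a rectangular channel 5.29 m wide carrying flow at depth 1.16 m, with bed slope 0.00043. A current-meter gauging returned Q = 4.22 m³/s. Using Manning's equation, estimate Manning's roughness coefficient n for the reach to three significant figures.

A = b·y = 5.29 × 1.16 = 6.136 m²
P = b + 2y = 5.29 + 2×1.16 = 7.610 m
R = A/P = 6.136/7.610 = 0.8064 m
n = (1/Q)·A·R^(2/3)·S^(1/2) = (1/4.22) × 6.136 × 0.8663 × 0.02074 = 0.02612

0.0261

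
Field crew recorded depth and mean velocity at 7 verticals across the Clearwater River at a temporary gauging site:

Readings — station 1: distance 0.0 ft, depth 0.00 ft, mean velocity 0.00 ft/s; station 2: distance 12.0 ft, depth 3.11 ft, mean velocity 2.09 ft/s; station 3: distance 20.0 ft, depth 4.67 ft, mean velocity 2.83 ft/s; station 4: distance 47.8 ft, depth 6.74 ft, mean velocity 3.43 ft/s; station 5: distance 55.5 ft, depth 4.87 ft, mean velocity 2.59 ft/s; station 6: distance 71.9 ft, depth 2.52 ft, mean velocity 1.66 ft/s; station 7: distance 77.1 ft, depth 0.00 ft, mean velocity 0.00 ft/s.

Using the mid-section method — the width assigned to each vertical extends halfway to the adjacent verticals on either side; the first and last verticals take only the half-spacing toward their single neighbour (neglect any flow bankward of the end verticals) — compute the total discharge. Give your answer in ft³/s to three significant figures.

909 ft³/s

w_2 = (20.0 − 0.0)/2 = 10 ft; q_2 = 2.09 × 3.11 × 10 = 65.00 ft³/s
w_3 = (47.8 − 12.0)/2 = 17.9 ft; q_3 = 2.83 × 4.67 × 17.9 = 236.6 ft³/s
w_4 = (55.5 − 20.0)/2 = 17.75 ft; q_4 = 3.43 × 6.74 × 17.75 = 410.3 ft³/s
w_5 = (71.9 − 47.8)/2 = 12.05 ft; q_5 = 2.59 × 4.87 × 12.05 = 152.0 ft³/s
w_6 = (77.1 − 55.5)/2 = 10.8 ft; q_6 = 1.66 × 2.52 × 10.8 = 45.18 ft³/s
Stations 1, 7 contribute zero (depth or velocity is 0).
Q = Σ qᵢ = 909.1 ft³/s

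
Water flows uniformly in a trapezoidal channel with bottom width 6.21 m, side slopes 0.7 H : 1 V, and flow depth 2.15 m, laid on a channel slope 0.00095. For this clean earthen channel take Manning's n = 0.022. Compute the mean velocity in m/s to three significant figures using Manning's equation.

A = (b + z·y)·y = (6.21 + 0.7×2.15)×2.15 = 16.59 m²
P = b + 2y√(1+z²) = 6.21 + 2×2.15×√(1+0.7²) = 11.46 m
R = A/P = 16.59/11.46 = 1.448 m
Q = (1/n)·A·R^(2/3)·S^(1/2) = (1/0.022) × 16.59 × 1.448^(2/3) × 0.00095^(1/2) = 29.74 m³/s
V = Q/A = 29.74/16.59 = 1.793 m/s

1.79 m/s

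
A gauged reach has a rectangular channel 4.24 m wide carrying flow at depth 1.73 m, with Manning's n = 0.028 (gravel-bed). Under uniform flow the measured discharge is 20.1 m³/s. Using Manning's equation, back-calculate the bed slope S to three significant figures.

A = b·y = 4.24 × 1.73 = 7.335 m²
P = b + 2y = 4.24 + 2×1.73 = 7.700 m
R = A/P = 7.335/7.700 = 0.9526 m
S = (Q·n / (1·A·R^(2/3)))² = (20.1×0.028 / (1×7.335×0.9682))² = 0.006280

0.00628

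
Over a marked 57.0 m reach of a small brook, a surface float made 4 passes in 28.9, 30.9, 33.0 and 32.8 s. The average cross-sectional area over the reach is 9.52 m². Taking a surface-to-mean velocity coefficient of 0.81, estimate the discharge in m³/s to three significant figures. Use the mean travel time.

t̄ = (28.9 + 30.9 + 33.0 + 32.8) / 4 = 31.4 s
v_surface = L / t̄ = 57.0 / 31.4 = 1.815 m/s
v_mean = 0.81 × 1.815 = 1.470 m/s
Q = A × v_mean = 9.52 × 1.470 = 14.00 m³/s

14.0 m³/s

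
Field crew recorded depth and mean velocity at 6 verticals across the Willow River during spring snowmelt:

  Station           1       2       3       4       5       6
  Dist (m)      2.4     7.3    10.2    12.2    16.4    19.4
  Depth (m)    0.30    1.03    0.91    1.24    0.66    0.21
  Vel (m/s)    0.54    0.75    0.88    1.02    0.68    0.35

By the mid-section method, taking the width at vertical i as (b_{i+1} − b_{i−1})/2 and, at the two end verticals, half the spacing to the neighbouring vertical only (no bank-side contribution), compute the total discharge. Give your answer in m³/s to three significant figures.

11.0 m³/s

w_1 = (7.3 − 2.4)/2 = 2.45 m; q_1 = 0.54 × 0.30 × 2.45 = 0.3969 m³/s
w_2 = (10.2 − 2.4)/2 = 3.9 m; q_2 = 0.75 × 1.03 × 3.9 = 3.013 m³/s
w_3 = (12.2 − 7.3)/2 = 2.45 m; q_3 = 0.88 × 0.91 × 2.45 = 1.962 m³/s
w_4 = (16.4 − 10.2)/2 = 3.1 m; q_4 = 1.02 × 1.24 × 3.1 = 3.921 m³/s
w_5 = (19.4 − 12.2)/2 = 3.6 m; q_5 = 0.68 × 0.66 × 3.6 = 1.616 m³/s
w_6 = (19.4 − 16.4)/2 = 1.5 m; q_6 = 0.35 × 0.21 × 1.5 = 0.1103 m³/s
Q = Σ qᵢ = 11.02 m³/s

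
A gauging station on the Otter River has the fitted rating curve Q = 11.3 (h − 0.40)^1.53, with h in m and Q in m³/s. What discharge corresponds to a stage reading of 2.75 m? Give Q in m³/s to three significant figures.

Q = 11.3 × (2.75 − 0.40)^1.53 = 11.3 × 2.35^1.53 = 41.76 m³/s

41.8 m³/s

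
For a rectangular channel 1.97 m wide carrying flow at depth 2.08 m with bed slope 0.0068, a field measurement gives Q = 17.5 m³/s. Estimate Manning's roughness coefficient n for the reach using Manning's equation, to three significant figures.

A = b·y = 1.97 × 2.08 = 4.098 m²
P = b + 2y = 1.97 + 2×2.08 = 6.130 m
R = A/P = 4.098/6.130 = 0.6685 m
n = (1/Q)·A·R^(2/3)·S^(1/2) = (1/17.5) × 4.098 × 0.7645 × 0.08246 = 0.01476

0.0148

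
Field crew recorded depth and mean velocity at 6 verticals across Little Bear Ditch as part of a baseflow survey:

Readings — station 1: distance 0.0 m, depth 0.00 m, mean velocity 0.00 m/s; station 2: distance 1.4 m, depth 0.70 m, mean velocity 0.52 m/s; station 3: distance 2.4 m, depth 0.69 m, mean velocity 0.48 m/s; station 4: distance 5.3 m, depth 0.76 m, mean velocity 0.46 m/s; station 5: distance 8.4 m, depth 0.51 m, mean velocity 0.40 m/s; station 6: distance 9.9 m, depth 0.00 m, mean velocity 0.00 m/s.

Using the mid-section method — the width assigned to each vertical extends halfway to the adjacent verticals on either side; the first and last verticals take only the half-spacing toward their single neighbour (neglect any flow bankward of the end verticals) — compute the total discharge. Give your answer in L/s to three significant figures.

2600 L/s

w_2 = (2.4 − 0.0)/2 = 1.2 m; q_2 = 0.52 × 0.70 × 1.2 = 0.4368 m³/s
w_3 = (5.3 − 1.4)/2 = 1.95 m; q_3 = 0.48 × 0.69 × 1.95 = 0.6458 m³/s
w_4 = (8.4 − 2.4)/2 = 3 m; q_4 = 0.46 × 0.76 × 3 = 1.049 m³/s
w_5 = (9.9 − 5.3)/2 = 2.3 m; q_5 = 0.40 × 0.51 × 2.3 = 0.4692 m³/s
Stations 1, 6 contribute zero (depth or velocity is 0).
Q = Σ qᵢ = 2.601 m³/s
= 2.601 × 1000 = 2601 L/s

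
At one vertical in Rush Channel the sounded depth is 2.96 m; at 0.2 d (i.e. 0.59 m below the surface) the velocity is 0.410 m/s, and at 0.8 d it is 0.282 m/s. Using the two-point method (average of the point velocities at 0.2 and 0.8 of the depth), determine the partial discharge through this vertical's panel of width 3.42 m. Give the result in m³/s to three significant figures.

v̄ = (0.410 + 0.282) / 2 = 0.3460 m/s
q = v̄ × d × w = 0.3460 × 2.96 × 3.42 = 3.503 m³/s

3.50 m³/s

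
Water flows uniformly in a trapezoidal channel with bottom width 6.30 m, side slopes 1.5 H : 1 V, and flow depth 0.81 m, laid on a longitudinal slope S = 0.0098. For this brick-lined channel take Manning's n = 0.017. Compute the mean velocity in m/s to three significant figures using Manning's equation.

A = (b + z·y)·y = (6.30 + 1.5×0.81)×0.81 = 6.087 m²
P = b + 2y√(1+z²) = 6.30 + 2×0.81×√(1+1.5²) = 9.220 m
R = A/P = 6.087/9.220 = 0.6602 m
Q = (1/n)·A·R^(2/3)·S^(1/2) = (1/0.017) × 6.087 × 0.6602^(2/3) × 0.0098^(1/2) = 26.88 m³/s
V = Q/A = 26.88/6.087 = 4.415 m/s

4.42 m/s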